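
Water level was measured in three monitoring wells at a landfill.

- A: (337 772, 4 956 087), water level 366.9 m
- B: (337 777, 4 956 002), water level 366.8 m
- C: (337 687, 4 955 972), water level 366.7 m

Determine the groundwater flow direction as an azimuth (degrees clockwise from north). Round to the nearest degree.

Differences from A: to B (Δx, Δy, Δh) = (5, -85, -0.1); to C = (-85, -115, -0.2).
Solve a·Δx + b·Δy = Δh: det = 5·(-115) − (-85)·(-85) = -7800.
∂h/∂x = [(-0.1)·(-115) − (-0.2)·(-85)] / -7800 = +0.0007051
∂h/∂y = [5·(-0.2) − (-85)·(-0.1)] / -7800 = +0.001218
Flow direction (−∇h) has components (-0.0007051 E, -0.001218 N).
Azimuth = atan2(E, N) = atan2(-0.0007051, -0.001218) = 210.1° ≈ 210°.

210°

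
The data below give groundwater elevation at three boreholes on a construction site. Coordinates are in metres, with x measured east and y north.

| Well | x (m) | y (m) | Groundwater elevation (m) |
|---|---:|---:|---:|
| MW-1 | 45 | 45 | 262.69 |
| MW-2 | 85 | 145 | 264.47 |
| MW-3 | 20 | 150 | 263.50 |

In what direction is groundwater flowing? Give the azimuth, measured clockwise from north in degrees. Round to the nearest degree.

234°

Differences from MW-1: to MW-2 (Δx, Δy, Δh) = (40, 100, +1.78); to MW-3 = (-25, 105, +0.81).
Determinant of the coordinate differences = 40·105 − (-25)·100 = 6700.
∂h/∂x = [(+1.78)·105 − (+0.81)·100] / 6700 = +0.01581
∂h/∂y = [40·(+0.81) − (-25)·(+1.78)] / 6700 = +0.01148
Flow direction (−∇h) has components (-0.01581 E, -0.01148 N).
Azimuth = atan2(E, N) = atan2(-0.01581, -0.01148) = 234.0° ≈ 234°.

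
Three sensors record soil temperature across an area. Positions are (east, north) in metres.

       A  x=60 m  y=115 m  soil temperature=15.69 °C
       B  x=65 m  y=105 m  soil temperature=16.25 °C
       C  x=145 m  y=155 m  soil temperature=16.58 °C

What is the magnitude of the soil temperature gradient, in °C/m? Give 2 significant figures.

Taking A as reference: B−A = (5, -10, +0.56); C−A = (85, 40, +0.89).
Solve a·Δx + b·Δy = ΔT: det = 5·40 − 85·(-10) = 1050.
∂T/∂x = [(+0.56)·40 − (+0.89)·(-10)] / 1050 = +0.02981
∂T/∂y = [5·(+0.89) − 85·(+0.56)] / 1050 = -0.04110
|∇f| = √(0.02981² + -0.04110²) = 0.05077 °C/m

0.051 °C/m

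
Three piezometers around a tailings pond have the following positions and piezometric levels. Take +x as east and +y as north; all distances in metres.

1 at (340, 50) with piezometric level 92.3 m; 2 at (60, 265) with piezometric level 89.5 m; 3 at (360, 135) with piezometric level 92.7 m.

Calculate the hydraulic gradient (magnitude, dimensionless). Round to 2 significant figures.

With h = a·x + b·y + c and 1 as origin, the differences give:
  (-280)·a + 215·b = -2.8
  20·a + 85·b = +0.4
Eliminate b (×85 and ×215, subtract): -28100·a = -324.00 → a = ∂h/∂x = +0.01153
Back-substitute: b = ∂h/∂y = +0.001993.
|∇h| = √(0.01153² + 0.001993²) = 0.0117

0.012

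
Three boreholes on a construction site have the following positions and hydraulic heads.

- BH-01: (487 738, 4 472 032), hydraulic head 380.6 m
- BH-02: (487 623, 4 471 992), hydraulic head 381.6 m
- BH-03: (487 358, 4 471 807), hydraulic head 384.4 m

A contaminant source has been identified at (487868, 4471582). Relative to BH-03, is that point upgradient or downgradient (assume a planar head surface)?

With h = a·x + b·y + c and BH-01 as origin, the differences give:
  (-115)·a + (-40)·b = +1.0
  (-380)·a + (-225)·b = +3.8
Eliminate b (×(-225) and ×(-40), subtract): 10675·a = -73.00 → a = ∂h/∂x = -0.006838
Back-substitute: b = ∂h/∂y = -0.005340.
Head at (487868, 4471582) = 380.6 + (-0.006838)·(130) + (-0.005340)·(-450) = 382.11 m.
That is lower than the 384.4 m at BH-03, so the point is downgradient.

downgradient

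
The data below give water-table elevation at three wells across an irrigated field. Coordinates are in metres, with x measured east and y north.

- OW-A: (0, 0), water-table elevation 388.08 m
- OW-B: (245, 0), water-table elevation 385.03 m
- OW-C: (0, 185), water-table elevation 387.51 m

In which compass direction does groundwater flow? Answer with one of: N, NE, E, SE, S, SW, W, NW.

E

∂h/∂x = (385.03 − 388.08) / (245 − 0) = -0.01245
∂h/∂y = (387.51 − 388.08) / (185 − 0) = -0.003081
Flow = −∇h = (+0.01245 east, +0.003081 north), which points east.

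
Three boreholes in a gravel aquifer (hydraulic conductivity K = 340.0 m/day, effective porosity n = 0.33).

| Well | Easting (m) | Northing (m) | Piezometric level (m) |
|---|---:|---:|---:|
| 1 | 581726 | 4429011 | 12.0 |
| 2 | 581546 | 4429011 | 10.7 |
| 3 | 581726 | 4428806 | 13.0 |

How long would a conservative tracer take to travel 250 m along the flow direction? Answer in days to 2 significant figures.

28 days

∂h/∂x = (10.7 − 12.0) / (581546 − 581726) = +0.007222
∂h/∂y = (13.0 − 12.0) / (4428806 − 4429011) = -0.004878
|∇h| = √(0.007222² + -0.004878²) = 0.008715
Seepage velocity v = K·i/n = 340.0 × 0.008715 / 0.33 = 8.979 m/day.
t = 250 / 8.979 = 27.84 days.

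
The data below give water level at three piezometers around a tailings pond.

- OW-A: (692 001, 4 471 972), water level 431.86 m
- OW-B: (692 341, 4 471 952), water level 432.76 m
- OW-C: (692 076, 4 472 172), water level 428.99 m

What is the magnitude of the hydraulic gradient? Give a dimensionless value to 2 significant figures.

Differences from OW-A: to OW-B (Δx, Δy, Δh) = (340, -20, +0.90); to OW-C = (75, 200, -2.87).
Determinant of the coordinate differences = 340·200 − 75·(-20) = 69500.
∂h/∂x = [(+0.90)·200 − (-2.87)·(-20)] / 69500 = +0.001764
∂h/∂y = [340·(-2.87) − 75·(+0.90)] / 69500 = -0.01501
|∇h| = √(0.001764² + -0.01501²) = 0.01511

0.015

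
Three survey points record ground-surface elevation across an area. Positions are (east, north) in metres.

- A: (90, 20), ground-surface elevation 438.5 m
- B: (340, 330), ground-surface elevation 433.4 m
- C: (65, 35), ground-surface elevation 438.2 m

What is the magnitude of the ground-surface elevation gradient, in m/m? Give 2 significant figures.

With z = a·x + b·y + c and A as origin, the differences give:
  250·a + 310·b = -5.1
  (-25)·a + 15·b = -0.3
Eliminate b (×15 and ×310, subtract): 11500·a = 16.50 → a = ∂z/∂x = +0.001435
Back-substitute: b = ∂z/∂y = -0.01761.
|∇f| = √(0.001435² + -0.01761²) = 0.01767 m/m

0.018 m/m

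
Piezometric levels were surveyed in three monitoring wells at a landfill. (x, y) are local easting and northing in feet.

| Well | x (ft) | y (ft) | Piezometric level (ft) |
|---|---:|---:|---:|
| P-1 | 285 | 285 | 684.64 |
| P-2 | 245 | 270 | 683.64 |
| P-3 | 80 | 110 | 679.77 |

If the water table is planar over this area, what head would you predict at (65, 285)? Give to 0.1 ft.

Differences from P-1: to P-2 (Δx, Δy, Δh) = (-40, -15, -1.00); to P-3 = (-205, -175, -4.87).
Solve a·Δx + b·Δy = Δh: det = (-40)·(-175) − (-205)·(-15) = 3925.
∂h/∂x = [(-1.00)·(-175) − (-4.87)·(-15)] / 3925 = +0.02597
∂h/∂y = [(-40)·(-4.87) − (-205)·(-1.00)] / 3925 = -0.002599
h(65, 285) = 684.64 + (+0.02597)·(-220) + (-0.002599)·(0) = 684.64 -5.714 -0.000 = 678.926 ft.

678.9 ft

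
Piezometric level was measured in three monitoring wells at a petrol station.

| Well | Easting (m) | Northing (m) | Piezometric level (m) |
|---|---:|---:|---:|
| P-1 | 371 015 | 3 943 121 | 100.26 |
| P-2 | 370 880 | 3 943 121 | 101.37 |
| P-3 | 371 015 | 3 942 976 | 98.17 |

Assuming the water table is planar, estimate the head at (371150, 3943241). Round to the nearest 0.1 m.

∂h/∂x = (101.37 − 100.26) / (370880 − 371015) = -0.008222
∂h/∂y = (98.17 − 100.26) / (3942976 − 3943121) = +0.01441
h(371150, 3943241) = 100.26 + (-0.008222)·(135) + (+0.01441)·(120) = 100.26 -1.110 +1.730 = 100.880 m.

100.9 m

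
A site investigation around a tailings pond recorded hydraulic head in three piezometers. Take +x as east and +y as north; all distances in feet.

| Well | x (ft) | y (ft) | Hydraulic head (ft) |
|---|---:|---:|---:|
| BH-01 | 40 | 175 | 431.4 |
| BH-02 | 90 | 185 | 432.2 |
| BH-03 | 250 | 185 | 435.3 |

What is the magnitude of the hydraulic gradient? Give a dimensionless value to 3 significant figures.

0.0257

With h = a·x + b·y + c and BH-01 as origin, the differences give:
  50·a + 10·b = +0.8
  210·a + 10·b = +3.9
Eliminate b (×10 and ×10, subtract): -1600·a = -31.00 → a = ∂h/∂x = +0.01938
Back-substitute: b = ∂h/∂y = -0.01687.
|∇h| = √(0.01938² + -0.01687²) = 0.02569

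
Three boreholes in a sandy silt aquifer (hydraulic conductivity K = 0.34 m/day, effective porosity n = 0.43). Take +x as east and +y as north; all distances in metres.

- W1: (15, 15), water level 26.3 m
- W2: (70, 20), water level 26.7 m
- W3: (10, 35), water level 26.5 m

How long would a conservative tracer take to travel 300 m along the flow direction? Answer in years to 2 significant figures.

79 years

With h = a·x + b·y + c and W1 as origin, the differences give:
  55·a + 5·b = +0.4
  (-5)·a + 20·b = +0.2
Eliminate b (×20 and ×5, subtract): 1125·a = 7.00 → a = ∂h/∂x = +0.006222
Back-substitute: b = ∂h/∂y = +0.01156.
|∇h| = √(0.006222² + 0.01156²) = 0.01313
Seepage velocity v = K·i/n = 0.34 × 0.01313 / 0.43 = 0.01038 m/day.
t = 300 / 0.01038 = 2.89e+04 days = 79.1 years.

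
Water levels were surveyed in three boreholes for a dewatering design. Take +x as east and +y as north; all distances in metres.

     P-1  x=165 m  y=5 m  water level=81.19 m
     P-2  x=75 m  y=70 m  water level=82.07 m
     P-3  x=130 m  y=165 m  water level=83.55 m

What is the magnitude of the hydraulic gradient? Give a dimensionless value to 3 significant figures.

With h = a·x + b·y + c and P-1 as origin, the differences give:
  (-90)·a + 65·b = +0.88
  (-35)·a + 160·b = +2.36
Eliminate b (×160 and ×65, subtract): -12125·a = -12.600 → a = ∂h/∂x = +0.001039
Back-substitute: b = ∂h/∂y = +0.01498.
|∇h| = √(0.001039² + 0.01498²) = 0.01502

0.0150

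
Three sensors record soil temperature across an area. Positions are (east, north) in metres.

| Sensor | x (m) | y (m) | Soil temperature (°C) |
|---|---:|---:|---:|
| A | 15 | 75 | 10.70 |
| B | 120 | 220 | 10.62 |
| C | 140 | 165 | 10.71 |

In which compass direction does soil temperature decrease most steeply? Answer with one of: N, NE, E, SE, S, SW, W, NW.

Taking A as reference: B−A = (105, 145, -0.08); C−A = (125, 90, +0.01).
Solve a·Δx + b·Δy = ΔT: det = 105·90 − 125·145 = -8675.
∂T/∂x = [(-0.08)·90 − (+0.01)·145] / -8675 = +0.0009971
∂T/∂y = [105·(+0.01) − 125·(-0.08)] / -8675 = -0.001274
Steepest decrease is along −∇f = (-0.0009971 E, +0.001274 N) → northwest.

NW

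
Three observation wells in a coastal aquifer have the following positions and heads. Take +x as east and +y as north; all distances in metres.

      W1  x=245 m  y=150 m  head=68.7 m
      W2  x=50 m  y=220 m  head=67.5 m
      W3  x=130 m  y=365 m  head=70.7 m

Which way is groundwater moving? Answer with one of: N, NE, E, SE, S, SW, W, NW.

Three-point gradient (reference W1): Δ to W2 = (-195, 70, -1.2), Δ to W3 = (-115, 215, +2.0).
∂h/∂x = +0.01175, ∂h/∂y = +0.01559 (det = -33875).
Flow = −∇h = (-0.01175 east, -0.01559 north), which points southwest.

SW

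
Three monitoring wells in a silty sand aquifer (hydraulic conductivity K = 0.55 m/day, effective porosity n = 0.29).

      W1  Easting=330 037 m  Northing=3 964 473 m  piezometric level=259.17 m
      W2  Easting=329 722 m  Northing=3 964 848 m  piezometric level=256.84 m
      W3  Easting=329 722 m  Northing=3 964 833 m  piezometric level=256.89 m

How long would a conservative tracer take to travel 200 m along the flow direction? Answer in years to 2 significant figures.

Three-point gradient (reference W1): Δ to W2 = (-315, 375, -2.33), Δ to W3 = (-315, 360, -2.28).
∂h/∂x = +0.003429, ∂h/∂y = -0.003333 (det = 4725).
|∇h| = √(0.003429² + -0.003333²) = 0.004782
Seepage velocity v = K·i/n = 0.55 × 0.004782 / 0.29 = 0.009069 m/day.
t = 200 / 0.009069 = 2.205e+04 days = 60.4 years.

60 years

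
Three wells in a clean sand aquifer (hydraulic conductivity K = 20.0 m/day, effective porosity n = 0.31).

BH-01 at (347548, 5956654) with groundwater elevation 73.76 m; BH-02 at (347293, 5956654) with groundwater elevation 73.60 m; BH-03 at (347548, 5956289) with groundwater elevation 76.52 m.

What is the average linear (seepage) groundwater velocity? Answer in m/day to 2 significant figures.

0.49 m/day

∂h/∂x = (73.60 − 73.76) / (347293 − 347548) = +0.0006275
∂h/∂y = (76.52 − 73.76) / (5956289 − 5956654) = -0.007562
|∇h| = √(0.0006275² + -0.007562²) = 0.007588
Seepage velocity v = K·i/n = 20.0 × 0.007588 / 0.31 = 0.4895 m/day.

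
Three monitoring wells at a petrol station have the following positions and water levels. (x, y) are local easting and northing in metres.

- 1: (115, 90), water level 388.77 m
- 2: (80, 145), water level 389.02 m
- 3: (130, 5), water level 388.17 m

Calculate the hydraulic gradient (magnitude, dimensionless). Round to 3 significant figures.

0.00971

With h = a·x + b·y + c and 1 as origin, the differences give:
  (-35)·a + 55·b = +0.25
  15·a + (-85)·b = -0.60
Eliminate b (×(-85) and ×55, subtract): 2150·a = 11.750 → a = ∂h/∂x = +0.005465
Back-substitute: b = ∂h/∂y = +0.008023.
|∇h| = √(0.005465² + 0.008023²) = 0.009707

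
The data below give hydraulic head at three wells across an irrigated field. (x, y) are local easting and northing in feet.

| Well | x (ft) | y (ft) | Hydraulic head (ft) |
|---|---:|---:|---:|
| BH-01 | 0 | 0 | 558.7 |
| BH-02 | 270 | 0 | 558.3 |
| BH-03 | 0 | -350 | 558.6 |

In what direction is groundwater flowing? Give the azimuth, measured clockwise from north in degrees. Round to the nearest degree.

101°

∂h/∂x = (558.3 − 558.7) / (270 − 0) = -0.001481
∂h/∂y = (558.6 − 558.7) / (-350 − 0) = +0.0002857
Flow direction (−∇h) has components (+0.001481 E, -0.0002857 N).
Azimuth = atan2(E, N) = atan2(+0.001481, -0.0002857) = 100.9° ≈ 101°.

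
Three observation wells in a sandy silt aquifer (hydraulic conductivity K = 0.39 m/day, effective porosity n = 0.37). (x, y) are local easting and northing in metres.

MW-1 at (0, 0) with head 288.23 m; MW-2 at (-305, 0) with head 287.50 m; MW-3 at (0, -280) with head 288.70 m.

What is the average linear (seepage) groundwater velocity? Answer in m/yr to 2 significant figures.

1.1 m/yr

∂h/∂x = (287.50 − 288.23) / (-305 − 0) = +0.002393
∂h/∂y = (288.70 − 288.23) / (-280 − 0) = -0.001679
|∇h| = √(0.002393² + -0.001679²) = 0.002923
Seepage velocity v = K·i/n = 0.39 × 0.002923 / 0.37 = 0.003081 m/day = 1.125 m/yr.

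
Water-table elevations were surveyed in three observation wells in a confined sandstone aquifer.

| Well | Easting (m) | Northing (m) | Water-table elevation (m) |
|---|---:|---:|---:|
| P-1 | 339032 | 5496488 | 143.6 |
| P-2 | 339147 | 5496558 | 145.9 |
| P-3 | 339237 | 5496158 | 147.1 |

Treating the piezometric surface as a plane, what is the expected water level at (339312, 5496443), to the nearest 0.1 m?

148.9 m

With h = a·x + b·y + c and P-1 as origin, the differences give:
  115·a + 70·b = +2.3
  205·a + (-330)·b = +3.5
Eliminate b (×(-330) and ×70, subtract): -52300·a = -1004.00 → a = ∂h/∂x = +0.01920
Back-substitute: b = ∂h/∂y = +0.001319.
h(339312, 5496443) = 143.6 + (+0.01920)·(280) + (+0.001319)·(-45) = 143.6 +5.375 -0.059 = 148.916 m.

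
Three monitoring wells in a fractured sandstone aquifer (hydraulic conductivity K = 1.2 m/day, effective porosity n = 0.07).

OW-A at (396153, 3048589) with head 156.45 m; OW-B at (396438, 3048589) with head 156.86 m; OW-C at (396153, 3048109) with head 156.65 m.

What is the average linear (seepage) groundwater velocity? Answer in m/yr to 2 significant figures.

9.4 m/yr

∂h/∂x = (156.86 − 156.45) / (396438 − 396153) = +0.001439
∂h/∂y = (156.65 − 156.45) / (3048109 − 3048589) = -0.0004167
|∇h| = √(0.001439² + -0.0004167²) = 0.001498
Seepage velocity v = K·i/n = 1.2 × 0.001498 / 0.07 = 0.02568 m/day = 9.38 m/yr.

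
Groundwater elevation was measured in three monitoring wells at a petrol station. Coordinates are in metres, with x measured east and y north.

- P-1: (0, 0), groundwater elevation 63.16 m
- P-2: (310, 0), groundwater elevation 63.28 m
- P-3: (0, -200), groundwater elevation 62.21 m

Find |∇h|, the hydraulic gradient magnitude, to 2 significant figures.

0.0048

∂h/∂x = (63.28 − 63.16) / (310 − 0) = +0.0003871
∂h/∂y = (62.21 − 63.16) / (-200 − 0) = +0.004750
|∇h| = √(0.0003871² + 0.004750²) = 0.004766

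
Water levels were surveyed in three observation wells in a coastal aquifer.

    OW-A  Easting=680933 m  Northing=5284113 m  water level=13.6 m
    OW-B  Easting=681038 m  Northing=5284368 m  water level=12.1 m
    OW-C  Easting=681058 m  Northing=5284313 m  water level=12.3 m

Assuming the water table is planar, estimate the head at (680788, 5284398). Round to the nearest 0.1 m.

12.7 m

With h = a·x + b·y + c and OW-A as origin, the differences give:
  105·a + 255·b = -1.5
  125·a + 200·b = -1.3
Eliminate b (×200 and ×255, subtract): -10875·a = 31.50 → a = ∂h/∂x = -0.002897
Back-substitute: b = ∂h/∂y = -0.004690.
h(680788, 5284398) = 13.6 + (-0.002897)·(-145) + (-0.004690)·(285) = 13.6 +0.420 -1.337 = 12.683 m.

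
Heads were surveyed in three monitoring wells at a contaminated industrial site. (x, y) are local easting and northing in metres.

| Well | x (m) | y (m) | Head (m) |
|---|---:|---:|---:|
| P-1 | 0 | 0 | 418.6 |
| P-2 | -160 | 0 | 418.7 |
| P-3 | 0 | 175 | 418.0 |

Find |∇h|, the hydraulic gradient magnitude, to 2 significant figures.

0.0035

∂h/∂x = (418.7 − 418.6) / (-160 − 0) = -0.0006250
∂h/∂y = (418.0 − 418.6) / (175 − 0) = -0.003429
|∇h| = √(-0.0006250² + -0.003429²) = 0.003485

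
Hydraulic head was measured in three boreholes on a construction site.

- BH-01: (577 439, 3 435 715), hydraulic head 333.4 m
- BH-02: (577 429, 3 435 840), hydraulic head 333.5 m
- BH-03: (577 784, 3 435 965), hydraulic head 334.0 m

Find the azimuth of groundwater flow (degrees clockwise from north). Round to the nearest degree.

Differences from BH-01: to BH-02 (Δx, Δy, Δh) = (-10, 125, +0.1); to BH-03 = (345, 250, +0.6).
Solve a·Δx + b·Δy = Δh: det = (-10)·250 − 345·125 = -45625.
∂h/∂x = [(+0.1)·250 − (+0.6)·125] / -45625 = +0.001096
∂h/∂y = [(-10)·(+0.6) − 345·(+0.1)] / -45625 = +0.0008877
Flow direction (−∇h) has components (-0.001096 E, -0.0008877 N).
Azimuth = atan2(E, N) = atan2(-0.001096, -0.0008877) = 231.0° ≈ 231°.

231°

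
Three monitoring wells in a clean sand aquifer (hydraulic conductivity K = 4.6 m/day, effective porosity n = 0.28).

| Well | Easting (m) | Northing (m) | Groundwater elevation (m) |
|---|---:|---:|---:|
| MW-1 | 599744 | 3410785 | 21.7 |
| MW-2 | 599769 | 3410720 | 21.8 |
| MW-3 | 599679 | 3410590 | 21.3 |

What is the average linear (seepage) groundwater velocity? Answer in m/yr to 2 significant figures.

30 m/yr

Taking MW-1 as reference: MW-2−MW-1 = (25, -65, +0.1); MW-3−MW-1 = (-65, -195, -0.4).
Solve a·Δx + b·Δy = Δh: det = 25·(-195) − (-65)·(-65) = -9100.
∂h/∂x = [(+0.1)·(-195) − (-0.4)·(-65)] / -9100 = +0.005000
∂h/∂y = [25·(-0.4) − (-65)·(+0.1)] / -9100 = +0.0003846
|∇h| = √(0.005000² + 0.0003846²) = 0.005015
Seepage velocity v = K·i/n = 4.6 × 0.005015 / 0.28 = 0.08239 m/day = 30.09 m/yr.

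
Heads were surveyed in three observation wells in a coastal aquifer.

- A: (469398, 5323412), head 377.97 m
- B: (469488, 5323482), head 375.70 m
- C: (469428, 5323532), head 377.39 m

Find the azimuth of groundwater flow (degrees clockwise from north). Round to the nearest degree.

094°

Taking A as reference: B−A = (90, 70, -2.27); C−A = (30, 120, -0.58).
Determinant of the coordinate differences = 90·120 − 30·70 = 8700.
∂h/∂x = [(-2.27)·120 − (-0.58)·70] / 8700 = -0.02664
∂h/∂y = [90·(-0.58) − 30·(-2.27)] / 8700 = +0.001828
Flow direction (−∇h) has components (+0.02664 E, -0.001828 N).
Azimuth = atan2(E, N) = atan2(+0.02664, -0.001828) = 93.9° ≈ 094°.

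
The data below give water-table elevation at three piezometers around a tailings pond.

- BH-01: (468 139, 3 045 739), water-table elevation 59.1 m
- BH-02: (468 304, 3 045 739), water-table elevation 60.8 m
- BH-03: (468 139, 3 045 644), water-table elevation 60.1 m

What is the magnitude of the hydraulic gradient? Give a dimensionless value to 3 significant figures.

0.0147

∂h/∂x = (60.8 − 59.1) / (468304 − 468139) = +0.01030
∂h/∂y = (60.1 − 59.1) / (3045644 − 3045739) = -0.01053
|∇h| = √(0.01030² + -0.01053²) = 0.01473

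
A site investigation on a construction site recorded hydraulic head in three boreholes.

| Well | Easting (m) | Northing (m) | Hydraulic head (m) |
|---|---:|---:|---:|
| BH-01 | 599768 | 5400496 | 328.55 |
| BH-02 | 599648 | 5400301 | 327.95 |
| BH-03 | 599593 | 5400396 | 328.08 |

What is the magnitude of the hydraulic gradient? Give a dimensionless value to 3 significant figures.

0.00262

Taking BH-01 as reference: BH-02−BH-01 = (-120, -195, -0.60); BH-03−BH-01 = (-175, -100, -0.47).
Solve a·Δx + b·Δy = Δh: det = (-120)·(-100) − (-175)·(-195) = -22125.
∂h/∂x = [(-0.60)·(-100) − (-0.47)·(-195)] / -22125 = +0.001431
∂h/∂y = [(-120)·(-0.47) − (-175)·(-0.60)] / -22125 = +0.002197
|∇h| = √(0.001431² + 0.002197²) = 0.002622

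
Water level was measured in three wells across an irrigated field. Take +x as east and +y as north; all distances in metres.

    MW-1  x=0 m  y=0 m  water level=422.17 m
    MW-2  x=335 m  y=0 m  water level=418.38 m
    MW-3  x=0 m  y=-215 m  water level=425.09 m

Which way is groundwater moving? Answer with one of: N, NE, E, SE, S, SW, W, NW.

NE

∂h/∂x = (418.38 − 422.17) / (335 − 0) = -0.01131
∂h/∂y = (425.09 − 422.17) / (-215 − 0) = -0.01358
Flow = −∇h = (+0.01131 east, +0.01358 north), which points northeast.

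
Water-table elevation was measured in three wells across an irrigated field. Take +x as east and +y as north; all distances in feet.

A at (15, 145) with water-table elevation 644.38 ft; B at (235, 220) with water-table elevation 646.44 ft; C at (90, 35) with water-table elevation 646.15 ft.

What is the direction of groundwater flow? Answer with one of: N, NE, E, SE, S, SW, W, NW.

With h = a·x + b·y + c and A as origin, the differences give:
  220·a + 75·b = +2.06
  75·a + (-110)·b = +1.77
Eliminate b (×(-110) and ×75, subtract): -29825·a = -359.350 → a = ∂h/∂x = +0.01205
Back-substitute: b = ∂h/∂y = -0.007876.
Flow = −∇h = (-0.01205 east, +0.007876 north), which points northwest.

NW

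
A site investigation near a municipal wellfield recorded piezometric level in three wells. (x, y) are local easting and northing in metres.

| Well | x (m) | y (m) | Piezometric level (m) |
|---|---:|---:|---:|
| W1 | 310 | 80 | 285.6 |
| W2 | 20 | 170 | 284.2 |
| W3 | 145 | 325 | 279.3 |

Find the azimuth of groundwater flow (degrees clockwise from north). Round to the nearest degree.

Three-point gradient (reference W1): Δ to W2 = (-290, 90, -1.4), Δ to W3 = (-165, 245, -6.3).
∂h/∂x = -0.003986, ∂h/∂y = -0.02840 (det = -56200).
Flow direction (−∇h) has components (+0.003986 E, +0.02840 N).
Azimuth = atan2(E, N) = atan2(+0.003986, +0.02840) = 8.0° ≈ 008°.

008°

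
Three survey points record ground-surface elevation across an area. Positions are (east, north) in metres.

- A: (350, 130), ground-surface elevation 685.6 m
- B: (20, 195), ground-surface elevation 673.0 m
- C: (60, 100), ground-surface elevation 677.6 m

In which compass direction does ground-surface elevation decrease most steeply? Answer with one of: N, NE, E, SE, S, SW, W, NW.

NW

Taking A as reference: B−A = (-330, 65, -12.6); C−A = (-290, -30, -8.0).
Solve a·Δx + b·Δy = Δz: det = (-330)·(-30) − (-290)·65 = 28750.
∂z/∂x = [(-12.6)·(-30) − (-8.0)·65] / 28750 = +0.03123
∂z/∂y = [(-330)·(-8.0) − (-290)·(-12.6)] / 28750 = -0.03527
Steepest decrease is along −∇f = (-0.03123 E, +0.03527 N) → northwest.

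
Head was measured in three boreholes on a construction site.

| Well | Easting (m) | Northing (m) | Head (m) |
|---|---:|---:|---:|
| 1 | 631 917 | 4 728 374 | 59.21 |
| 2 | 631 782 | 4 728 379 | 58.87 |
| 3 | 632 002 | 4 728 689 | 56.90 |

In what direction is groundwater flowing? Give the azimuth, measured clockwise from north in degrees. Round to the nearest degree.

Taking 1 as reference: 2−1 = (-135, 5, -0.34); 3−1 = (85, 315, -2.31).
Determinant of the coordinate differences = (-135)·315 − 85·5 = -42950.
∂h/∂x = [(-0.34)·315 − (-2.31)·5] / -42950 = +0.002225
∂h/∂y = [(-135)·(-2.31) − 85·(-0.34)] / -42950 = -0.007934
Flow direction (−∇h) has components (-0.002225 E, +0.007934 N).
Azimuth = atan2(E, N) = atan2(-0.002225, +0.007934) = 344.3° ≈ 344°.

344°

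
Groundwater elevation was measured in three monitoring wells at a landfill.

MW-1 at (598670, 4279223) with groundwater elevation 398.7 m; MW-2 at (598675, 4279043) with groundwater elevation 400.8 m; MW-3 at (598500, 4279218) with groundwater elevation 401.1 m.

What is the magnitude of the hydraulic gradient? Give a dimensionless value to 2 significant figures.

Three-point gradient (reference MW-1): Δ to MW-2 = (5, -180, +2.1), Δ to MW-3 = (-170, -5, +2.4).
∂h/∂x = -0.01376, ∂h/∂y = -0.01205 (det = -30625).
|∇h| = √(-0.01376² + -0.01205²) = 0.01829

0.018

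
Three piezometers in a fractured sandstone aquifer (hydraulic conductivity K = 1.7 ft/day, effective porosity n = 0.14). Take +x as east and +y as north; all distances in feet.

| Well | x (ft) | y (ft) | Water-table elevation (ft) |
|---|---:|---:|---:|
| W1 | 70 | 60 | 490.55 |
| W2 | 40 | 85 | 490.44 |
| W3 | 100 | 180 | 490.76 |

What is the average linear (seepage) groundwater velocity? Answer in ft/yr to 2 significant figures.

19 ft/yr

Three-point gradient (reference W1): Δ to W2 = (-30, 25, -0.11), Δ to W3 = (30, 120, +0.21).
∂h/∂x = +0.004241, ∂h/∂y = +0.0006897 (det = -4350).
|∇h| = √(0.004241² + 0.0006897²) = 0.004297
Seepage velocity v = K·i/n = 1.7 × 0.004297 / 0.14 = 0.05218 ft/day = 19.06 ft/yr.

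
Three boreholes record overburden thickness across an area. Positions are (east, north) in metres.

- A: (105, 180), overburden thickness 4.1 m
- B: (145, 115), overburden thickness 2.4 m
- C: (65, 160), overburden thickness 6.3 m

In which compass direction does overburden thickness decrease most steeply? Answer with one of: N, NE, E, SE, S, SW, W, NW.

With d = a·x + b·y + c and A as origin, the differences give:
  40·a + (-65)·b = -1.7
  (-40)·a + (-20)·b = +2.2
Eliminate b (×(-20) and ×(-65), subtract): -3400·a = 177.00 → a = ∂d/∂x = -0.05206
Back-substitute: b = ∂d/∂y = -0.005882.
Steepest decrease is along −∇f = (+0.05206 E, +0.005882 N) → east.

E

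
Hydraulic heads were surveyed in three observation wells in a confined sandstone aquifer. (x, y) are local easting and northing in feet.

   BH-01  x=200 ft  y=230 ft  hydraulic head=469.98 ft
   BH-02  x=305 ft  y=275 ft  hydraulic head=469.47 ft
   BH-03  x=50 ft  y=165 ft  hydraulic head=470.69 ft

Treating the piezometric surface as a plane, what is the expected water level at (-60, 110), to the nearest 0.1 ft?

471.0 ft

With h = a·x + b·y + c and BH-01 as origin, the differences give:
  105·a + 45·b = -0.51
  (-150)·a + (-65)·b = +0.71
Eliminate b (×(-65) and ×45, subtract): -75·a = 1.200 → a = ∂h/∂x = -0.01600
Back-substitute: b = ∂h/∂y = +0.02600.
h(-60, 110) = 469.98 + (-0.01600)·(-260) + (+0.02600)·(-120) = 469.98 +4.160 -3.120 = 471.020 ft.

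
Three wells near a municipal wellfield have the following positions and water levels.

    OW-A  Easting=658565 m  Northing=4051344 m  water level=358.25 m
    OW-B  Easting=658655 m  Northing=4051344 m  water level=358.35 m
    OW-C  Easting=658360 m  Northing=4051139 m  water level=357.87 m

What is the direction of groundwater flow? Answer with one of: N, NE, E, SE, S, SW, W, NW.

SW

Taking OW-A as reference: OW-B−OW-A = (90, 0, +0.10); OW-C−OW-A = (-205, -205, -0.38).
Solve a·Δx + b·Δy = Δh: det = 90·(-205) − (-205)·0 = -18450.
∂h/∂x = [(+0.10)·(-205) − (-0.38)·0] / -18450 = +0.001111
∂h/∂y = [90·(-0.38) − (-205)·(+0.10)] / -18450 = +0.0007425
Flow = −∇h = (-0.001111 east, -0.0007425 north), which points southwest.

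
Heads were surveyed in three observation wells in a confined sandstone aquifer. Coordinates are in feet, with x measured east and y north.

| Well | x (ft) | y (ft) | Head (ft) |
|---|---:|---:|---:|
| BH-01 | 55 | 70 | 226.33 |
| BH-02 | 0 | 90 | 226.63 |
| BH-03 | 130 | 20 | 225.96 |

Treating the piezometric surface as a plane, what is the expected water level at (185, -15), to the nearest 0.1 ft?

225.7 ft

With h = a·x + b·y + c and BH-01 as origin, the differences give:
  (-55)·a + 20·b = +0.30
  75·a + (-50)·b = -0.37
Eliminate b (×(-50) and ×20, subtract): 1250·a = -7.600 → a = ∂h/∂x = -0.006080
Back-substitute: b = ∂h/∂y = -0.001720.
h(185, -15) = 226.33 + (-0.006080)·(130) + (-0.001720)·(-85) = 226.33 -0.790 +0.146 = 225.686 ft.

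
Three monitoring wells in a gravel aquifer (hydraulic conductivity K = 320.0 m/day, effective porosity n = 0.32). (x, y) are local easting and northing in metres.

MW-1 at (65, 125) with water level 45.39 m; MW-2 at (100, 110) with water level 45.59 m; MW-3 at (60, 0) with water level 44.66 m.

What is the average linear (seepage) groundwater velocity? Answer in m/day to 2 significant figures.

9.8 m/day

Taking MW-1 as reference: MW-2−MW-1 = (35, -15, +0.20); MW-3−MW-1 = (-5, -125, -0.73).
Determinant of the coordinate differences = 35·(-125) − (-5)·(-15) = -4450.
∂h/∂x = [(+0.20)·(-125) − (-0.73)·(-15)] / -4450 = +0.008079
∂h/∂y = [35·(-0.73) − (-5)·(+0.20)] / -4450 = +0.005517
|∇h| = √(0.008079² + 0.005517²) = 0.009783
Seepage velocity v = K·i/n = 320.0 × 0.009783 / 0.32 = 9.783 m/day.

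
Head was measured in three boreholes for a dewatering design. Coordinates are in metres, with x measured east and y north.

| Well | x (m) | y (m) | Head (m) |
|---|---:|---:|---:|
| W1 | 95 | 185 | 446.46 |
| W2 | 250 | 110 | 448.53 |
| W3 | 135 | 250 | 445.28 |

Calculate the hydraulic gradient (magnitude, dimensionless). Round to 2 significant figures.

Differences from W1: to W2 (Δx, Δy, Δh) = (155, -75, +2.07); to W3 = (40, 65, -1.18).
Determinant of the coordinate differences = 155·65 − 40·(-75) = 13075.
∂h/∂x = [(+2.07)·65 − (-1.18)·(-75)] / 13075 = +0.003522
∂h/∂y = [155·(-1.18) − 40·(+2.07)] / 13075 = -0.02032
|∇h| = √(0.003522² + -0.02032²) = 0.02062

0.021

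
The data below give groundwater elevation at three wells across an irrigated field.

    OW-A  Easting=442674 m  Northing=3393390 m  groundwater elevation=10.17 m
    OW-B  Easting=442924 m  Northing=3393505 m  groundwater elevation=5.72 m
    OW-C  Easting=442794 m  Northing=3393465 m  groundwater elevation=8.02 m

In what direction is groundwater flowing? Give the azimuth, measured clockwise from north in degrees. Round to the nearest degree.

088°

Differences from OW-A: to OW-B (Δx, Δy, Δh) = (250, 115, -4.45); to OW-C = (120, 75, -2.15).
Solve a·Δx + b·Δy = Δh: det = 250·75 − 120·115 = 4950.
∂h/∂x = [(-4.45)·75 − (-2.15)·115] / 4950 = -0.01747
∂h/∂y = [250·(-2.15) − 120·(-4.45)] / 4950 = -0.0007071
Flow direction (−∇h) has components (+0.01747 E, +0.0007071 N).
Azimuth = atan2(E, N) = atan2(+0.01747, +0.0007071) = 87.7° ≈ 088°.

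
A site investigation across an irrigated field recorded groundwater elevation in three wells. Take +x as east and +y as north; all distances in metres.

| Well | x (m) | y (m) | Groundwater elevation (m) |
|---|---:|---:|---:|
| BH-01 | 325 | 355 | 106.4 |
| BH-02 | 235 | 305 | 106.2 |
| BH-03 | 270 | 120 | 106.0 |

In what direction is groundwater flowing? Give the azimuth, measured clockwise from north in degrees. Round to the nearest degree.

227°

With h = a·x + b·y + c and BH-01 as origin, the differences give:
  (-90)·a + (-50)·b = -0.2
  (-55)·a + (-235)·b = -0.4
Eliminate b (×(-235) and ×(-50), subtract): 18400·a = 27.00 → a = ∂h/∂x = +0.001467
Back-substitute: b = ∂h/∂y = +0.001359.
Flow direction (−∇h) has components (-0.001467 E, -0.001359 N).
Azimuth = atan2(E, N) = atan2(-0.001467, -0.001359) = 227.2° ≈ 227°.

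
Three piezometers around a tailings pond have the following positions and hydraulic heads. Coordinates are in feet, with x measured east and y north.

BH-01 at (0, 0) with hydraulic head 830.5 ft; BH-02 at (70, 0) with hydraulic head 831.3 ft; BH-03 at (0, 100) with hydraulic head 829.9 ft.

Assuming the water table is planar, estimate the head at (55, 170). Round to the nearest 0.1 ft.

∂h/∂x = (831.3 − 830.5) / (70 − 0) = +0.01143
∂h/∂y = (829.9 − 830.5) / (100 − 0) = -0.006000
h(55, 170) = 830.5 + (+0.01143)·(55) + (-0.006000)·(170) = 830.5 +0.629 -1.020 = 830.109 ft.

830.1 ft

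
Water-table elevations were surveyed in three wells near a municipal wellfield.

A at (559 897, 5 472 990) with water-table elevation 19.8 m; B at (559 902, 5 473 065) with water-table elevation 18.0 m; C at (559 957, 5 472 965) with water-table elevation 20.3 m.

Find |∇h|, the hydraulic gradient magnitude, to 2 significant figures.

Taking A as reference: B−A = (5, 75, -1.8); C−A = (60, -25, +0.5).
Determinant of the coordinate differences = 5·(-25) − 60·75 = -4625.
∂h/∂x = [(-1.8)·(-25) − (+0.5)·75] / -4625 = -0.001622
∂h/∂y = [5·(+0.5) − 60·(-1.8)] / -4625 = -0.02389
|∇h| = √(-0.001622² + -0.02389²) = 0.02394

0.024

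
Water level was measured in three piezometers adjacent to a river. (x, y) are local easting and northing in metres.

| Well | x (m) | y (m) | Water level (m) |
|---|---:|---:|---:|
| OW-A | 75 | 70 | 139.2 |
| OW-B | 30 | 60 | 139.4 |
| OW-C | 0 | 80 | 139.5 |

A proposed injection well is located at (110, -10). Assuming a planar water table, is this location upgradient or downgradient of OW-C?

Differences from OW-A: to OW-B (Δx, Δy, Δh) = (-45, -10, +0.2); to OW-C = (-75, 10, +0.3).
Solve a·Δx + b·Δy = Δh: det = (-45)·10 − (-75)·(-10) = -1200.
∂h/∂x = [(+0.2)·10 − (+0.3)·(-10)] / -1200 = -0.004167
∂h/∂y = [(-45)·(+0.3) − (-75)·(+0.2)] / -1200 = -0.001250
Head at (110, -10) = 139.2 + (-0.004167)·(35) + (-0.001250)·(-80) = 139.15 m.
That is lower than the 139.5 m at OW-C, so the point is downgradient.

downgradient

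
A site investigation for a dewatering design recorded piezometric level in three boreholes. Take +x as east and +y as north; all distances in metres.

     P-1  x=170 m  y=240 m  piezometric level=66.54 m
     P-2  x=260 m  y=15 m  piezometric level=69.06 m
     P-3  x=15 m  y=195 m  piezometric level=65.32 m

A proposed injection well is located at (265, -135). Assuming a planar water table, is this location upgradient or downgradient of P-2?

upgradient

Taking P-1 as reference: P-2−P-1 = (90, -225, +2.52); P-3−P-1 = (-155, -45, -1.22).
Determinant of the coordinate differences = 90·(-45) − (-155)·(-225) = -38925.
∂h/∂x = [(+2.52)·(-45) − (-1.22)·(-225)] / -38925 = +0.009965
∂h/∂y = [90·(-1.22) − (-155)·(+2.52)] / -38925 = -0.007214
Head at (265, -135) = 66.54 + (+0.009965)·(95) + (-0.007214)·(-375) = 70.19 m.
That is higher than the 69.06 m at P-2, so the point is upgradient.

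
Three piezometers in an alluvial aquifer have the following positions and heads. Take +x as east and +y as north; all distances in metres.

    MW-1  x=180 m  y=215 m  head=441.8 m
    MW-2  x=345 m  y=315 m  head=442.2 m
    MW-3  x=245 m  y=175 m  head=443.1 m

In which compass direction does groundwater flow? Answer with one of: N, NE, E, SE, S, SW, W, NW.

Taking MW-1 as reference: MW-2−MW-1 = (165, 100, +0.4); MW-3−MW-1 = (65, -40, +1.3).
Determinant of the coordinate differences = 165·(-40) − 65·100 = -13100.
∂h/∂x = [(+0.4)·(-40) − (+1.3)·100] / -13100 = +0.01115
∂h/∂y = [165·(+1.3) − 65·(+0.4)] / -13100 = -0.01439
Flow = −∇h = (-0.01115 east, +0.01439 north), which points northwest.

NW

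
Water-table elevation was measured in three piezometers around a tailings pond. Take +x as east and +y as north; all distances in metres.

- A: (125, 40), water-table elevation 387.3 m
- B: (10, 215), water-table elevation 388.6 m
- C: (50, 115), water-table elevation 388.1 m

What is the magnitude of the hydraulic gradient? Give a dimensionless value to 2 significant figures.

0.0095

Taking A as reference: B−A = (-115, 175, +1.3); C−A = (-75, 75, +0.8).
Solve a·Δx + b·Δy = Δh: det = (-115)·75 − (-75)·175 = 4500.
∂h/∂x = [(+1.3)·75 − (+0.8)·175] / 4500 = -0.009444
∂h/∂y = [(-115)·(+0.8) − (-75)·(+1.3)] / 4500 = +0.001222
|∇h| = √(-0.009444² + 0.001222²) = 0.009523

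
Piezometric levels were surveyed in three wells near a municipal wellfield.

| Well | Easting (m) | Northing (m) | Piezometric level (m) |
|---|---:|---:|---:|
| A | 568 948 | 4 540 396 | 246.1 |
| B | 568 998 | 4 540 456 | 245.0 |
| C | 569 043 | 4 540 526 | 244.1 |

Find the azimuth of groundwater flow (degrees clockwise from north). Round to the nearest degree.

101°

With h = a·x + b·y + c and A as origin, the differences give:
  50·a + 60·b = -1.1
  95·a + 130·b = -2.0
Eliminate b (×130 and ×60, subtract): 800·a = -23.00 → a = ∂h/∂x = -0.02875
Back-substitute: b = ∂h/∂y = +0.005625.
Flow direction (−∇h) has components (+0.02875 E, -0.005625 N).
Azimuth = atan2(E, N) = atan2(+0.02875, -0.005625) = 101.1° ≈ 101°.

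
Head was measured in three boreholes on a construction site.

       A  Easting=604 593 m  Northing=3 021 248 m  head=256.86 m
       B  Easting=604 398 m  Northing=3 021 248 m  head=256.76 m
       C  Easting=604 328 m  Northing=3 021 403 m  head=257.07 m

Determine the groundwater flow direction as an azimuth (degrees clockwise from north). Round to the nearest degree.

With h = a·x + b·y + c and A as origin, the differences give:
  (-195)·a + 0·b = -0.10
  (-265)·a + 155·b = +0.21
Eliminate b (×155 and ×0, subtract): -30225·a = -15.500 → a = ∂h/∂x = +0.0005128
Back-substitute: b = ∂h/∂y = +0.002232.
Flow direction (−∇h) has components (-0.0005128 E, -0.002232 N).
Azimuth = atan2(E, N) = atan2(-0.0005128, -0.002232) = 192.9° ≈ 193°.

193°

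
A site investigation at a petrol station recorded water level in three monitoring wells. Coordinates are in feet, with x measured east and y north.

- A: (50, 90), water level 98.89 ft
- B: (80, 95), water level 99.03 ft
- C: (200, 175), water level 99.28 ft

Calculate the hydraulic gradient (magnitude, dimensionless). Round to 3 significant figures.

0.00757

Differences from A: to B (Δx, Δy, Δh) = (30, 5, +0.14); to C = (150, 85, +0.39).
Determinant of the coordinate differences = 30·85 − 150·5 = 1800.
∂h/∂x = [(+0.14)·85 − (+0.39)·5] / 1800 = +0.005528
∂h/∂y = [30·(+0.39) − 150·(+0.14)] / 1800 = -0.005167
|∇h| = √(0.005528² + -0.005167²) = 0.007567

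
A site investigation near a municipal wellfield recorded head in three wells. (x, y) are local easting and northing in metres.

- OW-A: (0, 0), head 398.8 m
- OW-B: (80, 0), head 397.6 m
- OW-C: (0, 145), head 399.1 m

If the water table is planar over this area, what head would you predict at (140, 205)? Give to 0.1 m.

397.1 m

∂h/∂x = (397.6 − 398.8) / (80 − 0) = -0.01500
∂h/∂y = (399.1 − 398.8) / (145 − 0) = +0.002069
h(140, 205) = 398.8 + (-0.01500)·(140) + (+0.002069)·(205) = 398.8 -2.100 +0.424 = 397.124 m.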